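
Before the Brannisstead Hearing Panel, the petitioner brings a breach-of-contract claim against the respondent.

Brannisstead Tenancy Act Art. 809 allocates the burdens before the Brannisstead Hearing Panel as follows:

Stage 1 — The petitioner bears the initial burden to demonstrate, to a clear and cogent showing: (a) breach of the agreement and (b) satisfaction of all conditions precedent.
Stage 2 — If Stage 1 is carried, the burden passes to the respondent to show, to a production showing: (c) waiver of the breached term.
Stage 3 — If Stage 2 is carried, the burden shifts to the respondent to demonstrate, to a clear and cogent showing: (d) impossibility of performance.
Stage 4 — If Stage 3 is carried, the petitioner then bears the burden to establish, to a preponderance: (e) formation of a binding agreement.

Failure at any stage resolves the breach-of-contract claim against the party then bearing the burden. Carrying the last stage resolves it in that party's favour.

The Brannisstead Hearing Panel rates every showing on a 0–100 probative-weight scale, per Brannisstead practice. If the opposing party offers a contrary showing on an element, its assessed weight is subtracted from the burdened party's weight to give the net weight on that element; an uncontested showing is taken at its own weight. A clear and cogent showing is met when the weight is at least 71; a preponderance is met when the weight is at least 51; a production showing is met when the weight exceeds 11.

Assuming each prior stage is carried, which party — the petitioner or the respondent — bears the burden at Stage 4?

Stage 4's rule assigns the burden to the petitioner (to a preponderance).

petitioner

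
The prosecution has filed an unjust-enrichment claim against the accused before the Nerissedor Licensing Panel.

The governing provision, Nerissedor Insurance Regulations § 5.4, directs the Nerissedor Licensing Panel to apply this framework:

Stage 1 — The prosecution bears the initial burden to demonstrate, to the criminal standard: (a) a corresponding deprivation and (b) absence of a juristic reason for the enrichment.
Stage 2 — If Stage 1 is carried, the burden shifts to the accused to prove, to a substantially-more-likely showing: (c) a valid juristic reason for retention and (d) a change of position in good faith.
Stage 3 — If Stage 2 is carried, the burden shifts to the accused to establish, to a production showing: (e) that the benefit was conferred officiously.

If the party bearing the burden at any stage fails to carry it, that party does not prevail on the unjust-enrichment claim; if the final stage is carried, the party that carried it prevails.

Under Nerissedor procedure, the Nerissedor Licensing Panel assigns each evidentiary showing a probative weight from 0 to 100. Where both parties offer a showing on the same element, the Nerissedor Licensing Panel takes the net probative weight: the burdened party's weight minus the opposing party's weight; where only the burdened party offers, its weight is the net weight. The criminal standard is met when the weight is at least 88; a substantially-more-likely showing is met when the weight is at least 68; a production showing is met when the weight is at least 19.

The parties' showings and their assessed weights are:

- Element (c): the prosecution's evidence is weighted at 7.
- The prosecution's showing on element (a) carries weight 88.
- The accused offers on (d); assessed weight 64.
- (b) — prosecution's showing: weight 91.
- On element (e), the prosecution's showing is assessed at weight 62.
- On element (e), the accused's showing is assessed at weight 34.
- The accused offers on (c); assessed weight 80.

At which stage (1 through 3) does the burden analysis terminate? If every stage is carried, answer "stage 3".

Stage 1 — burden on prosecution; standard: the criminal standard (weight is at least 88).
    (a): 88 ≥ 88 [met]
    (b): 91 ≥ 88 [met]
  The prosecution carries Stage 1; the accused now bears the burden.
Stage 2 — burden on accused; standard: a substantially-more-likely showing (weight is at least 68).
    (c): 80 − 7 = 73 ≥ 68 [met]
    (d): 64 < 68 [not met]
  Not every element is met, so the accused fails to carry Stage 2.
So the prosecution prevails.

stage 2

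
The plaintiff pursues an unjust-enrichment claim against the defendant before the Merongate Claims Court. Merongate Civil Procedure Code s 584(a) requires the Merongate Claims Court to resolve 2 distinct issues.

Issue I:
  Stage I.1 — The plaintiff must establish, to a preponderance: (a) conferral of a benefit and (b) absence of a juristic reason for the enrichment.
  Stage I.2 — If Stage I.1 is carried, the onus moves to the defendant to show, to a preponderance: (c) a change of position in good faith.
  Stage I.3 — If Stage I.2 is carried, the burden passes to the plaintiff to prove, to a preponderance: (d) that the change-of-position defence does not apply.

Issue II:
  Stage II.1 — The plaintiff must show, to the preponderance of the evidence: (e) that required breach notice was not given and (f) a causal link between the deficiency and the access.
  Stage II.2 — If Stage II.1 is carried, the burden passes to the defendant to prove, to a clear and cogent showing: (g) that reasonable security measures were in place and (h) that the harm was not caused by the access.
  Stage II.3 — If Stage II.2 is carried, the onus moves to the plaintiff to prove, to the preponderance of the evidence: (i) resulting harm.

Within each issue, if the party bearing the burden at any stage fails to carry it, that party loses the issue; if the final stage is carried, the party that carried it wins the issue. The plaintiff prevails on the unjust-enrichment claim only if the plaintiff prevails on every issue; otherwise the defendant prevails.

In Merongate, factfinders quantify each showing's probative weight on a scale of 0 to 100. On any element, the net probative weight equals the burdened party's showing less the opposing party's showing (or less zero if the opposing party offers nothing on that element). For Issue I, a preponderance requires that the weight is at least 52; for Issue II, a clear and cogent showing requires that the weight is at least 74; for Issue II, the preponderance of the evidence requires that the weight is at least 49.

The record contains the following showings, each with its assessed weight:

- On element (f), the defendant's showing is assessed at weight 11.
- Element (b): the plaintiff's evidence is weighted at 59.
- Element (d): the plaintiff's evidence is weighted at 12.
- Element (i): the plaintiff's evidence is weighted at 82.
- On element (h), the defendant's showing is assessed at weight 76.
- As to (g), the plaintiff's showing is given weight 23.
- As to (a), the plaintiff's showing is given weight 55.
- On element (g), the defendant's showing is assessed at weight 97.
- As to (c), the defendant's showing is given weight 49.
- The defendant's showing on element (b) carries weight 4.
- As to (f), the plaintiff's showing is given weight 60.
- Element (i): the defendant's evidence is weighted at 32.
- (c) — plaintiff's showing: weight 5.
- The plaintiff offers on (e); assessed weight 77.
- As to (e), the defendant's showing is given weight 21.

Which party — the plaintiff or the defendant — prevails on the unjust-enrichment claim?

plaintiff

— Issue I —
Stage I.1 (plaintiff, a preponderance, weight is at least 52): (a) 55 ≥ 52 — meets; (b) net 59−4=55 ≥ 52 — meets.
  Stage I.1 carried; the burden shifts to the defendant.
Stage I.2 (defendant, a preponderance, weight is at least 52): (c) net 49−5=44 < 52 — fails.
  Not every element is met, so the defendant fails to carry Stage I.2.
So the plaintiff prevails on this issue.
— Issue II —
Stage II.1 (plaintiff, the preponderance of the evidence, weight is at least 49): (e) net 77−21=56 ≥ 49 — meets; (f) net 60−11=49 ≥ 49 — meets.
  All elements met. The burden passes to the defendant.
Stage II.2 (defendant, a clear and cogent showing, weight is at least 74): (g) net 97−23=74 ≥ 74 — meets; (h) 76 ≥ 74 — meets.
  Stage II.2 is satisfied; the onus moves to the plaintiff.
Stage II.3 (plaintiff, the preponderance of the evidence, weight is at least 49): (i) net 82−32=50 ≥ 49 — meets.
  All elements met at the final stage.
Every stage carried; the plaintiff prevails on this issue.
Per-issue: Issue I → plaintiff; Issue II → plaintiff. The plaintiff must prevail on every issue; overall, the plaintiff prevails.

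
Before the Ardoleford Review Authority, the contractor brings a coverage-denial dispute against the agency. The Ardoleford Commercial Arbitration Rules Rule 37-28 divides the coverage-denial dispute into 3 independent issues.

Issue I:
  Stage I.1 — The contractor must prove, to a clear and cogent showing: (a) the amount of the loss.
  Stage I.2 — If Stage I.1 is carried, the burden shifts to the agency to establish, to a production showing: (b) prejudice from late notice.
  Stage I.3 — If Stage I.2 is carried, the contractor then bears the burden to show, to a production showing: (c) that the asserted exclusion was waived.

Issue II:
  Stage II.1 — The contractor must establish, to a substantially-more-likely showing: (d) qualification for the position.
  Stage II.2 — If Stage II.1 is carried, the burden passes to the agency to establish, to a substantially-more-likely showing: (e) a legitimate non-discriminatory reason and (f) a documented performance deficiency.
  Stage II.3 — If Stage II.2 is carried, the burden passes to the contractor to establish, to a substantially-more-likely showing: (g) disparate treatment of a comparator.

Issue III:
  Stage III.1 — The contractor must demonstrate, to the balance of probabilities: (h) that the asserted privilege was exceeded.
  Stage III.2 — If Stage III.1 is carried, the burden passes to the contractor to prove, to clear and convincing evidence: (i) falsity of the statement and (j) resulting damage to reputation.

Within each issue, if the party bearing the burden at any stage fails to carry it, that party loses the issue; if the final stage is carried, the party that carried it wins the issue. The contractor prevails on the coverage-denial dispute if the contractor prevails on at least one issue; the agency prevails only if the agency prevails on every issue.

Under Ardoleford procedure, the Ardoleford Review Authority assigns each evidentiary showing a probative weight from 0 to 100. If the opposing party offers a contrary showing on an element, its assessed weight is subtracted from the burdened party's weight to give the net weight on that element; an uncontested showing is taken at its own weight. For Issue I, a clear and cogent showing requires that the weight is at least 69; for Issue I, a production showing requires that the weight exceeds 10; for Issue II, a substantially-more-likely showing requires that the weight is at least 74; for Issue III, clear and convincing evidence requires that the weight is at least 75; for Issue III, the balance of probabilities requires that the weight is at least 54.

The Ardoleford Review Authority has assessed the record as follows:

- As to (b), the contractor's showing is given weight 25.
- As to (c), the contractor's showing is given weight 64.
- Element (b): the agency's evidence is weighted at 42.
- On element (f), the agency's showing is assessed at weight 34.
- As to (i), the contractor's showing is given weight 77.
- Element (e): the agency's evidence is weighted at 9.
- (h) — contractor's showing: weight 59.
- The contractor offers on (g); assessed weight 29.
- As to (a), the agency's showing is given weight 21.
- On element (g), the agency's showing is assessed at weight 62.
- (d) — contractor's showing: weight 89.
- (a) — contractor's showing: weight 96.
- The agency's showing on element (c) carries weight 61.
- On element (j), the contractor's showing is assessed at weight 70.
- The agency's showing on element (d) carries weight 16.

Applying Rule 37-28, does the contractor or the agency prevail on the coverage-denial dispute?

— Issue I —
Stage I.1 — burden on contractor; standard: a clear and cogent showing (weight is at least 69).
    (a): 96 − 21 = 75 ≥ 69 [met]
  The contractor carries Stage I.1; the agency now bears the burden.
Stage I.2 — burden on agency; standard: a production showing (weight exceeds 10).
    (b): 42 − 25 = 17 > 10 [met]
  Stage I.2 carried; the burden shifts to the contractor.
Stage I.3 — burden on contractor; standard: a production showing (weight exceeds 10).
    (c): 64 − 61 = 3 ≤ 10 [not met]
  Stage I.3 not carried; the contractor fails its burden.
So the agency prevails on this issue.
— Issue II —
Stage II.1 (contractor, a substantially-more-likely showing, weight is at least 74): (d) net 89−16=73 < 74 — fails.
  Not every element is met, so the contractor fails to carry Stage II.1.
The agency prevails on this issue.
— Issue III —
Stage III.1 (contractor, the balance of probabilities, weight is at least 54): (h) 59 ≥ 54 — meets.
  Stage III.1 is satisfied; the contractor continues to bear the burden.
Stage III.2 (contractor, clear and convincing evidence, weight is at least 75): (i) 77 ≥ 75 — meets; (j) 70 < 75 — fails.
  Not every element is met, so the contractor fails to carry Stage III.2.
The analysis ends at Stage III.2; the agency prevails on this issue.
Per-issue: Issue I → agency; Issue II → agency; Issue III → agency. The contractor must prevail on at least one issue; overall, the agency prevails.

agency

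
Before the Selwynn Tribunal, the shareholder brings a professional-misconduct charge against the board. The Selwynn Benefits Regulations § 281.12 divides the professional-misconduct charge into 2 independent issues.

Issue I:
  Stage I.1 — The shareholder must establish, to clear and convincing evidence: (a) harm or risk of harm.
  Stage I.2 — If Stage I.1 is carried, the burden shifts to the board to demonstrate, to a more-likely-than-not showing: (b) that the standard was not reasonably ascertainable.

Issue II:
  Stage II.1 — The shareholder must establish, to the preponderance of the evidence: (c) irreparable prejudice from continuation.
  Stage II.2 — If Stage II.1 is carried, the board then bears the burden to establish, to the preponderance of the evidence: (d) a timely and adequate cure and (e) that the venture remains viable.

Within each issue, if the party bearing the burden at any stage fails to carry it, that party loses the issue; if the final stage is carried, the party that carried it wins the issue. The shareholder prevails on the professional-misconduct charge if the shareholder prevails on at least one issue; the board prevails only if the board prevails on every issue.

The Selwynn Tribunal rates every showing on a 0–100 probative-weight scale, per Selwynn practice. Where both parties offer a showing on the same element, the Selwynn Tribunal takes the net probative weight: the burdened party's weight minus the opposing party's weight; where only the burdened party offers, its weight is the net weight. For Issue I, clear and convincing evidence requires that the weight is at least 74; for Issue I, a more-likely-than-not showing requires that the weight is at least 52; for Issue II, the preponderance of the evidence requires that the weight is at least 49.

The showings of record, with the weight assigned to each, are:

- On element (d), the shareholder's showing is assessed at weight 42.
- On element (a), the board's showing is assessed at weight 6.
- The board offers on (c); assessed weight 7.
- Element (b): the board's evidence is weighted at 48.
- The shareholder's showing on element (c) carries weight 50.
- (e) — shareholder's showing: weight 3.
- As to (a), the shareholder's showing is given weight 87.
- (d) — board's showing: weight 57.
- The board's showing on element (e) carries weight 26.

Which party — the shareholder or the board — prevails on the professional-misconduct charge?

— Issue I —
Stage I.1 (shareholder, clear and convincing evidence, weight is at least 74): (a) net 87−6=81 ≥ 74 — meets.
  The shareholder carries Stage I.1; the board now bears the burden.
Stage I.2 (board, a more-likely-than-not showing, weight is at least 52): (b) 48 < 52 — fails.
  Not every element is met, so the board fails to carry Stage I.2.
The shareholder prevails on this issue.
— Issue II —
Stage II.1 (shareholder, the preponderance of the evidence, weight is at least 49): (c) net 50−7=43 < 49 — fails.
  Stage II.1 not carried; the shareholder fails its burden.
The analysis ends at Stage II.1; the board prevails on this issue.
Per-issue: Issue I → shareholder; Issue II → board. The shareholder must prevail on at least one issue; overall, the shareholder prevails.

shareholder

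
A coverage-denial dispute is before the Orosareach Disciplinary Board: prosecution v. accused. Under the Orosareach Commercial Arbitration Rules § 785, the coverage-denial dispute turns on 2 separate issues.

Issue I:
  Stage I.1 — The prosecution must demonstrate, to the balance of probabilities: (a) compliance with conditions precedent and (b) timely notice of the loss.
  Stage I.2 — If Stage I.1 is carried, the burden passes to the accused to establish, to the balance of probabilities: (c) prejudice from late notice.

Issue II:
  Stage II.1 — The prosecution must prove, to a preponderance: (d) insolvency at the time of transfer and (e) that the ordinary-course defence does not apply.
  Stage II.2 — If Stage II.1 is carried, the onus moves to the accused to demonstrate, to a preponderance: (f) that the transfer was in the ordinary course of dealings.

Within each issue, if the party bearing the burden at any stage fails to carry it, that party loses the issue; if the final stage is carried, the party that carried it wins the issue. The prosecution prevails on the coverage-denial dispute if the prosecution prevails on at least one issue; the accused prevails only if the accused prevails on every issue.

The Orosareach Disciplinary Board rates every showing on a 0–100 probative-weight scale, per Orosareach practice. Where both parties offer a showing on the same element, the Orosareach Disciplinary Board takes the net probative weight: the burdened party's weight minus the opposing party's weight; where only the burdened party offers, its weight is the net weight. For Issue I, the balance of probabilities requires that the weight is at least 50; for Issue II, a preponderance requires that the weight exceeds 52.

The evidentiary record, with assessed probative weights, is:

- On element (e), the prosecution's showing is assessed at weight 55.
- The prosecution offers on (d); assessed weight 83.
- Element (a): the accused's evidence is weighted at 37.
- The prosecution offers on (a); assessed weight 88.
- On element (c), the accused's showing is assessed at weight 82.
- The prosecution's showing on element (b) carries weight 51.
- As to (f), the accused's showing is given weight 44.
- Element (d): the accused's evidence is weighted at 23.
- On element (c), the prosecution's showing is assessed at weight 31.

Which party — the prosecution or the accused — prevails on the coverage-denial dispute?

— Issue I —
Stage I.1 — burden on prosecution; standard: the balance of probabilities (weight is at least 50).
    (a): 88 − 37 = 51 ≥ 50 [met]
    (b): 51 ≥ 50 [met]
  All elements met. The burden passes to the accused.
Stage I.2 — burden on accused; standard: the balance of probabilities (weight is at least 50).
    (c): 82 − 31 = 51 ≥ 50 [met]
  The accused carries the last stage.
Every stage carried; the accused prevails on this issue.
— Issue II —
Stage II.1 (prosecution, a preponderance, weight exceeds 52): (d) net 83−23=60 > 52 — meets; (e) 55 > 52 — meets.
  All elements met. The burden passes to the accused.
Stage II.2 (accused, a preponderance, weight exceeds 52): (f) 44 ≤ 52 — fails.
  Not every element is met, so the accused fails to carry Stage II.2.
The analysis ends at Stage II.2; the prosecution prevails on this issue.
Per-issue: Issue I → accused; Issue II → prosecution. The prosecution must prevail on at least one issue; overall, the prosecution prevails.

prosecution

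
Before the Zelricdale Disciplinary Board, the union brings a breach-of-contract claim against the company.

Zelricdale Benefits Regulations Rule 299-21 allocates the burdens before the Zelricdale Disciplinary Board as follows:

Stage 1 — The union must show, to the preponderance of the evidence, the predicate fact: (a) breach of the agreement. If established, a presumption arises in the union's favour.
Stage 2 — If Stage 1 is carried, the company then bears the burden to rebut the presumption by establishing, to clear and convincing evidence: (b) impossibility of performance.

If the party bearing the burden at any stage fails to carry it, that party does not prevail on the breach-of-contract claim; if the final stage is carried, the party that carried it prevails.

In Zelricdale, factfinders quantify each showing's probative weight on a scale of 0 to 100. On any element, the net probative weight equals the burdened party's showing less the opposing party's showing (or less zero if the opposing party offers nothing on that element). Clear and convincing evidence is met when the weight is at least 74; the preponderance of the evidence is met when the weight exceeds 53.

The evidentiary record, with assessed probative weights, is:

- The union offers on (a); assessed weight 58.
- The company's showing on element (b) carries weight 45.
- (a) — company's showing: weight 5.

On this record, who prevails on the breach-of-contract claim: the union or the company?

Stage 1 — burden on union; standard: the preponderance of the evidence (weight exceeds 53).
    (a): 58 − 5 = 53 ≤ 53 [not met]
  The union does not carry Stage 1.
The company prevails.

company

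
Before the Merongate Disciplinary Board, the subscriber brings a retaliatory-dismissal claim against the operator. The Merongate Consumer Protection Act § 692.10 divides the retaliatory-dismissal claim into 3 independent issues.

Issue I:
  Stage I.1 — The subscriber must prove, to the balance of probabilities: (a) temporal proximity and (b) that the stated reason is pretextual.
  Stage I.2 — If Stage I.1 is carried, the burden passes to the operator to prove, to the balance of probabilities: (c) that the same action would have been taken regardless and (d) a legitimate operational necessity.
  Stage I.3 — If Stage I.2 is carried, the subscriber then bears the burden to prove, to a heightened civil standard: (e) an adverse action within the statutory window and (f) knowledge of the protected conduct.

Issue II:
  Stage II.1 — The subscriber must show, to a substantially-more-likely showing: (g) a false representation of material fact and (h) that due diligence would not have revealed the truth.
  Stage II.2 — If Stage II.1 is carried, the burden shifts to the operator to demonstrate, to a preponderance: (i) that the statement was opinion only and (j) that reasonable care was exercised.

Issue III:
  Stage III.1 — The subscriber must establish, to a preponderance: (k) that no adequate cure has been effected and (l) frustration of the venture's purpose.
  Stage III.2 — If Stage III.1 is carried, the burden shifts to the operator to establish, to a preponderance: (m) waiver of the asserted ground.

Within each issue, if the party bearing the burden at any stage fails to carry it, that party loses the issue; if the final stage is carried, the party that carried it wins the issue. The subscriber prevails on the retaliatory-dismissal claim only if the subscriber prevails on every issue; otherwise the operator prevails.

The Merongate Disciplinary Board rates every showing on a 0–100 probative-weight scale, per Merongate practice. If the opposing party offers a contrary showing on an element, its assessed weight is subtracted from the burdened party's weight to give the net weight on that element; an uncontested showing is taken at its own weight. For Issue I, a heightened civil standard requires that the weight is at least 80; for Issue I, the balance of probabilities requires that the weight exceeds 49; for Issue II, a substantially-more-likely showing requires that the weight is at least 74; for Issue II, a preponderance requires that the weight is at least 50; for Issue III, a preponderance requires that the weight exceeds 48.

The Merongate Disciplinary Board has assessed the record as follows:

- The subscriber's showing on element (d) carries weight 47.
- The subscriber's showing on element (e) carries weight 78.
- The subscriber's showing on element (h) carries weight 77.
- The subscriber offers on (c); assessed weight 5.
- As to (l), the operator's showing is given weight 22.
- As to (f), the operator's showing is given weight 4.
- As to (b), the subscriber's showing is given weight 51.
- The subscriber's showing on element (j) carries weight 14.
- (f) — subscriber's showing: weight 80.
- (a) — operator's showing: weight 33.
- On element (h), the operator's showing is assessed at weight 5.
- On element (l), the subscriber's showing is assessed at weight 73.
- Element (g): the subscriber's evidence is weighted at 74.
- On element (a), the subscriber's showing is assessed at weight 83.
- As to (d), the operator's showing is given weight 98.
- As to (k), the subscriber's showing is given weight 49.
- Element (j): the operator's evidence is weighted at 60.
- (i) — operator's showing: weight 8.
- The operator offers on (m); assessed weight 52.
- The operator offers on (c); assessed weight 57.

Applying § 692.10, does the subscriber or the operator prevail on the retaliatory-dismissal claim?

— Issue I —
At Stage I.1 the subscriber must meet the balance of probabilities (weight exceeds 49): on (a) the weight is 83 less the opposing 33 gives net 50, > 49, so (a) meets the standard; on (b) the weight is 51, > 49, so (b) meets the standard.
  The subscriber carries Stage I.1; the operator now bears the burden.
At Stage I.2 the operator must meet the balance of probabilities (weight exceeds 49): on (c) the weight is 57 less the opposing 5 gives net 52, which does exceed 49, so (c) meets the standard; on (d) the weight is 98 less the opposing 47 gives net 51, > 49, so (d) meets the standard.
  All elements met. The burden passes to the subscriber.
At Stage I.3 the subscriber must meet a heightened civil standard (weight is at least 80): on (e) the weight is 78, < 80, so (e) does not meet the standard; on (f) the weight is 80 less the opposing 4 gives net 76, which does not reach 80, so (f) does not meet the standard.
  Stage I.3 not carried; the subscriber fails its burden.
The operator prevails on this issue.
— Issue II —
Stage II.1 (subscriber, a substantially-more-likely showing, weight is at least 74): (g) 74 ≥ 74 — meets; (h) net 77−5=72 < 74 — fails.
  The subscriber does not carry Stage II.1.
The analysis ends at Stage II.1; the operator prevails on this issue.
— Issue III —
Stage III.1 — burden on subscriber; standard: a preponderance (weight exceeds 48).
    (k): 49 > 48 [met]
    (l): 73 − 22 = 51 > 48 [met]
  Stage III.1 carried; the burden shifts to the operator.
Stage III.2 — burden on operator; standard: a preponderance (weight exceeds 48).
    (m): 52 > 48 [met]
  The operator carries the last stage.
Every stage carried; the operator prevails on this issue.
Per-issue: Issue I → operator; Issue II → operator; Issue III → operator. The subscriber must prevail on every issue; overall, the operator prevails.

operator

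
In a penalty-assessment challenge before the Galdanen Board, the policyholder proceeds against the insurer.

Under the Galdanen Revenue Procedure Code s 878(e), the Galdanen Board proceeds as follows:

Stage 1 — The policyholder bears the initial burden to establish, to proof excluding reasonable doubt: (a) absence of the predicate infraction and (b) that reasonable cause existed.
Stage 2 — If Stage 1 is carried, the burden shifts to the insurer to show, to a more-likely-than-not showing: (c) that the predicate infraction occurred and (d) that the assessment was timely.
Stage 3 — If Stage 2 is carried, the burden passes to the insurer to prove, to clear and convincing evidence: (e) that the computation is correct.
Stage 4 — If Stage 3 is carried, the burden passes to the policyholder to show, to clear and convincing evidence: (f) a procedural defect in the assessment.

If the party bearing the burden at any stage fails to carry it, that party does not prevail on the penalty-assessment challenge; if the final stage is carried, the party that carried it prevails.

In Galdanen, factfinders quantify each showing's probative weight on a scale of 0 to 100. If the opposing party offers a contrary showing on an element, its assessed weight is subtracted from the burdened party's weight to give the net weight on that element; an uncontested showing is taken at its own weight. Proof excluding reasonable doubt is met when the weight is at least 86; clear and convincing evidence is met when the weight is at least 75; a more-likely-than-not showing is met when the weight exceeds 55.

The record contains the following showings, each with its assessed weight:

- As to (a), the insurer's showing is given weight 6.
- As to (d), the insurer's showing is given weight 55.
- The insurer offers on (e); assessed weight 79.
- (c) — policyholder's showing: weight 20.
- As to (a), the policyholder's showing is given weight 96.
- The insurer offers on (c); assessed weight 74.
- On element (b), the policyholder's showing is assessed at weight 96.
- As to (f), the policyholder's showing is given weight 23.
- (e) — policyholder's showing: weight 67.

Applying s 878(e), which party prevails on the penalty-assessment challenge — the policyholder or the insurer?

At Stage 1 the policyholder must meet proof excluding reasonable doubt (weight is at least 86): on (a) the weight is 96 less the opposing 6 gives net 90, ≥ 86, so (a) meets the standard; on (b) the weight is 96, which does reach 86, so (b) meets the standard.
  All elements met. The burden passes to the insurer.
At Stage 2 the insurer must meet a more-likely-than-not showing (weight exceeds 55): on (c) the weight is 74 less the opposing 20 gives net 54, ≤ 55, so (c) does not meet the standard; on (d) the weight is 55, which does not exceed 55, so (d) does not meet the standard.
  Stage 2 not carried; the insurer fails its burden.
The analysis ends at Stage 2; the policyholder prevails.

policyholder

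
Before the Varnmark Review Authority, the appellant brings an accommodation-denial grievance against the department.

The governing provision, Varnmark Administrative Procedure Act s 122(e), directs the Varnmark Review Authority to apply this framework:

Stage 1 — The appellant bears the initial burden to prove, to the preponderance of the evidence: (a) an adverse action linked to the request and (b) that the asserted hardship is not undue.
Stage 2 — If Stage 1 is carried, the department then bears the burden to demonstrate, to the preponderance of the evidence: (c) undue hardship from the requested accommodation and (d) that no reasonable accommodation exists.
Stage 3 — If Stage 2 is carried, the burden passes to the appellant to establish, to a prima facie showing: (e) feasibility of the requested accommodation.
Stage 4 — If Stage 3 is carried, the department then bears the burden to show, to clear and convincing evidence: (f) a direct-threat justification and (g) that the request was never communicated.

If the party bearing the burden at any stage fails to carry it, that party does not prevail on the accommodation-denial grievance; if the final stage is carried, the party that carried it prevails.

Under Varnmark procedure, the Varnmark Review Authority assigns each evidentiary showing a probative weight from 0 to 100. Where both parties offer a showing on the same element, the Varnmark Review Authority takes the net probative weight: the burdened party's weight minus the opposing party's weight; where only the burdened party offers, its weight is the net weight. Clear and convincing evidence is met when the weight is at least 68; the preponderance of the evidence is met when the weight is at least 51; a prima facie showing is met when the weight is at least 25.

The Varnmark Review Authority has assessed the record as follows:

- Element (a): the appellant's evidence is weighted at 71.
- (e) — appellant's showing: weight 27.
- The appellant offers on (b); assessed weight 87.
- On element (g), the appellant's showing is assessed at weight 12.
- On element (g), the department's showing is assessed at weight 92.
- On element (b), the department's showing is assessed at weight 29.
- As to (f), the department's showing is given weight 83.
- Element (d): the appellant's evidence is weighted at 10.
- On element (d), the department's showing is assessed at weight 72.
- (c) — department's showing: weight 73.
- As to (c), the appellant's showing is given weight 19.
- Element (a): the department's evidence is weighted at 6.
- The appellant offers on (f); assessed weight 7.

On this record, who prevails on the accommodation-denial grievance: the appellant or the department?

At Stage 1 the appellant must meet the preponderance of the evidence (weight is at least 51): on (a) the weight is 71 less the opposing 6 gives net 65, ≥ 51, so (a) meets the standard; on (b) the weight is 87 less the opposing 29 gives net 58, ≥ 51, so (b) meets the standard.
  All elements met. The burden passes to the department.
At Stage 2 the department must meet the preponderance of the evidence (weight is at least 51): on (c) the weight is 73 less the opposing 19 gives net 54, which does reach 51, so (c) meets the standard; on (d) the weight is 72 less the opposing 10 gives net 62, which does reach 51, so (d) meets the standard.
  Stage 2 carried; the burden shifts to the appellant.
At Stage 3 the appellant must meet a prima facie showing (weight is at least 25): on (e) the weight is 27, which does reach 25, so (e) meets the standard.
  Stage 3 is satisfied; the onus moves to the department.
At Stage 4 the department must meet clear and convincing evidence (weight is at least 68): on (f) the weight is 83 less the opposing 7 gives net 76, which does reach 68, so (f) meets the standard; on (g) the weight is 92 less the opposing 12 gives net 80, ≥ 68, so (g) meets the standard.
  All elements met at the final stage.
With every stage satisfied, the department prevails.

department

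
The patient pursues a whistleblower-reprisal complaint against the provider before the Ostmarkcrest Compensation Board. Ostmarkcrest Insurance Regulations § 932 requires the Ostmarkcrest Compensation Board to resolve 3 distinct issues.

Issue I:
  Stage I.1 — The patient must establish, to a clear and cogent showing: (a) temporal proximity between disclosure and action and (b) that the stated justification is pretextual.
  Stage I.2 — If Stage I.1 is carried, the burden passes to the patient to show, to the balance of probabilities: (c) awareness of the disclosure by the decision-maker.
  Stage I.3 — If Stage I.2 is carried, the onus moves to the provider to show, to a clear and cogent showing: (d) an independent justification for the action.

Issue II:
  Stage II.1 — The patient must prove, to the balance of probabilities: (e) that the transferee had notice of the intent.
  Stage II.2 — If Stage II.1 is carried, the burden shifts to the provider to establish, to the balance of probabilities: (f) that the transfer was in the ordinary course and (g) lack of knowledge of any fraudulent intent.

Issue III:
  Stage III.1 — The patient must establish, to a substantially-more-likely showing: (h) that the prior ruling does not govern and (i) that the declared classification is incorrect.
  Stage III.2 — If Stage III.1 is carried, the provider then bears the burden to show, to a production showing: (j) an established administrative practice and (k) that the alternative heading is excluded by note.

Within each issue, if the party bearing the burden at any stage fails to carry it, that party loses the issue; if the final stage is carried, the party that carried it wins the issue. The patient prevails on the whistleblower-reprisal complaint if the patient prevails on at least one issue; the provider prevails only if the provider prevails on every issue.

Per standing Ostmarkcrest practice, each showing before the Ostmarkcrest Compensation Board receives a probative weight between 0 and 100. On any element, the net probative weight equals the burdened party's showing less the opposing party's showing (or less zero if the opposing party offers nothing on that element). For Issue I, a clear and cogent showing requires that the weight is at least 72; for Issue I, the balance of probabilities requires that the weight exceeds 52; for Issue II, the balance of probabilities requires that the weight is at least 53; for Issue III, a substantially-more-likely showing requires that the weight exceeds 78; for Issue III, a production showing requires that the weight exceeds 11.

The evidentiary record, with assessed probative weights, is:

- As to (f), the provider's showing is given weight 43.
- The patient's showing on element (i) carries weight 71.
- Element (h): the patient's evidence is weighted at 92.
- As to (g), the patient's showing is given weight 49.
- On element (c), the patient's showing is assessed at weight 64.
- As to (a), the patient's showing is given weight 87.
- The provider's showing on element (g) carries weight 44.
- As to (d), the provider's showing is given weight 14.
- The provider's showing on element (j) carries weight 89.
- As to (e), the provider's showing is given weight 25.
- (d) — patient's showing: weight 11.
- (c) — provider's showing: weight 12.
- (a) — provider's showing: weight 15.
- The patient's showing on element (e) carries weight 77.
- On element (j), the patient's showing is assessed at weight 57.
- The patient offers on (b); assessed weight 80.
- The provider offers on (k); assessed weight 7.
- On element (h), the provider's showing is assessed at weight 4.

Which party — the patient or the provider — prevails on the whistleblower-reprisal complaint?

provider

— Issue I —
At Stage I.1 the patient must meet a clear and cogent showing (weight is at least 72): on (a) the weight is 87 less the opposing 15 gives net 72, which does reach 72, so (a) meets the standard; on (b) the weight is 80, which does reach 72, so (b) meets the standard.
  All elements met. The patient retains the burden for Stage I.2.
At Stage I.2 the patient must meet the balance of probabilities (weight exceeds 52): on (c) the weight is 64 less the opposing 12 gives net 52, which does not exceed 52, so (c) does not meet the standard.
  The patient does not carry Stage I.2.
The provider prevails on this issue.
— Issue II —
Stage II.1 — burden on patient; standard: the balance of probabilities (weight is at least 53).
    (e): 77 − 25 = 52 < 53 [not met]
  The patient does not carry Stage II.1.
So the provider prevails on this issue.
— Issue III —
Stage III.1 (patient, a substantially-more-likely showing, weight exceeds 78): (h) net 92−4=88 > 78 — meets; (i) 71 ≤ 78 — fails.
  The patient does not carry Stage III.1.
The provider prevails on this issue.
Per-issue: Issue I → provider; Issue II → provider; Issue III → provider. The patient must prevail on at least one issue; overall, the provider prevails.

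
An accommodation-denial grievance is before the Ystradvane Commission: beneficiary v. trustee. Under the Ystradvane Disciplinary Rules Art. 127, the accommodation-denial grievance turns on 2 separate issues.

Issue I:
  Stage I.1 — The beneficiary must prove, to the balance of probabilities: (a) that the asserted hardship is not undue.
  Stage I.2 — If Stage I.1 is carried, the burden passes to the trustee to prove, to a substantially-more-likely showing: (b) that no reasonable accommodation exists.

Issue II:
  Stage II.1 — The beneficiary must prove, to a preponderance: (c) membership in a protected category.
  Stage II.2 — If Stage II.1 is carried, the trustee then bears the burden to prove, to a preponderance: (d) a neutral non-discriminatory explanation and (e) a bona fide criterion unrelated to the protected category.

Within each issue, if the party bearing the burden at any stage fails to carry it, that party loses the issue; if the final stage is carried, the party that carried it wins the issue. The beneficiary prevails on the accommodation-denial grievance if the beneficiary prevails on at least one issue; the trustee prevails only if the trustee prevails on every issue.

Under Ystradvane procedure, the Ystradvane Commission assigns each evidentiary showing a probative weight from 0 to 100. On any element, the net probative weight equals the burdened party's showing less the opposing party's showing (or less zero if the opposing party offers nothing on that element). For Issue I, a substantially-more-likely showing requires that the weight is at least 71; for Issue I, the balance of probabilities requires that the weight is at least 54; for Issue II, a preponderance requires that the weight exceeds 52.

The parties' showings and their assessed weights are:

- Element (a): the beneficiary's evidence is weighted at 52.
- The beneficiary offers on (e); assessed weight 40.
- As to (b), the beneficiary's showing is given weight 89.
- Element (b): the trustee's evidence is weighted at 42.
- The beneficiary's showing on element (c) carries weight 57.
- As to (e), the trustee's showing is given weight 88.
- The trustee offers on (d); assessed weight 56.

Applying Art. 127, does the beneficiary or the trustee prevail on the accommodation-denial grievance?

beneficiary

— Issue I —
Stage I.1 (beneficiary, the balance of probabilities, weight is at least 54): (a) 52 < 54 — fails.
  Not every element is met, so the beneficiary fails to carry Stage I.1.
The analysis ends at Stage I.1; the trustee prevails on this issue.
— Issue II —
Stage II.1 (beneficiary, a preponderance, weight exceeds 52): (c) 57 > 52 — meets.
  Stage II.1 is satisfied; the onus moves to the trustee.
Stage II.2 (trustee, a preponderance, weight exceeds 52): (d) 56 > 52 — meets; (e) net 88−40=48 ≤ 52 — fails.
  The trustee does not carry Stage II.2.
The analysis ends at Stage II.2; the beneficiary prevails on this issue.
Per-issue: Issue I → trustee; Issue II → beneficiary. The beneficiary must prevail on at least one issue; overall, the beneficiary prevails.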